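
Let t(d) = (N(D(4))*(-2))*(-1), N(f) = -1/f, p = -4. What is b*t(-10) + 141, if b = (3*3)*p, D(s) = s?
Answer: 159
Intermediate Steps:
b = -36 (b = (3*3)*(-4) = 9*(-4) = -36)
t(d) = -½ (t(d) = (-1/4*(-2))*(-1) = (-1*¼*(-2))*(-1) = -¼*(-2)*(-1) = (½)*(-1) = -½)
b*t(-10) + 141 = -36*(-½) + 141 = 18 + 141 = 159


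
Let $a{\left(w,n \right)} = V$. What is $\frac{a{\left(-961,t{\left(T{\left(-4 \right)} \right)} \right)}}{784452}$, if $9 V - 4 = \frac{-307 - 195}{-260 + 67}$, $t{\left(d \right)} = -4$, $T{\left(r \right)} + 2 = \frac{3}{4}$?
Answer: $\frac{637}{681296562} \approx 9.3498 \cdot 10^{-7}$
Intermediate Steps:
$T{\left(r \right)} = - \frac{5}{4}$ ($T{\left(r \right)} = -2 + \frac{3}{4} = - \frac{5}{4}$)
$V = \frac{1274}{1737}$ ($V = \frac{4}{9} + \frac{\left(-307 - 195\right) \frac{1}{-260 + 67}}{9} = \frac{4}{9} + \frac{\left(-502\right) \frac{1}{-193}}{9} = \frac{4}{9} + \frac{\left(-502\right) \left(- \frac{1}{193}\right)}{9} = \frac{4}{9} + \frac{1}{9} \cdot \frac{502}{193} = \frac{4}{9} + \frac{502}{1737} = \frac{1274}{1737} \approx 0.73345$)
$a{\left(w,n \right)} = \frac{1274}{1737}$
$\frac{a{\left(-961,t{\left(T{\left(-4 \right)} \right)} \right)}}{784452} = \frac{1274}{1737 \cdot 784452} = \frac{1274}{1737} \cdot \frac{1}{784452} = \frac{637}{681296562}$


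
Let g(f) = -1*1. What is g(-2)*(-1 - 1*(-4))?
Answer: -3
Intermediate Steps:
g(f) = -1
g(-2)*(-1 - 1*(-4)) = -(-1 - 1*(-4)) = -(-1 + 4) = -1*3 = -3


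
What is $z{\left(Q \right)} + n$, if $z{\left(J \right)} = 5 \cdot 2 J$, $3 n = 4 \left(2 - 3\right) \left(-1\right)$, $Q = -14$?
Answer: $- \frac{416}{3} \approx -138.67$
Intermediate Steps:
$n = \frac{4}{3}$ ($n = \frac{4 \left(2 - 3\right) \left(-1\right)}{3} = \frac{4 \left(-1\right) \left(-1\right)}{3} = \frac{\left(-4\right) \left(-1\right)}{3} = \frac{1}{3} \cdot 4 = \frac{4}{3} \approx 1.3333$)
$z{\left(J \right)} = 10 J$
$z{\left(Q \right)} + n = 10 \left(-14\right) + \frac{4}{3} = -140 + \frac{4}{3} = - \frac{416}{3}$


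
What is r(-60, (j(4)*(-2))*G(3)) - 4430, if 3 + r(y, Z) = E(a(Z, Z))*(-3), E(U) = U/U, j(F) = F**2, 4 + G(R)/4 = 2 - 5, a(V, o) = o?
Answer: -4436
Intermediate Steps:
G(R) = -28 (G(R) = -16 + 4*(2 - 5) = -16 + 4*(-3) = -16 - 12 = -28)
E(U) = 1
r(y, Z) = -6 (r(y, Z) = -3 + 1*(-3) = -3 - 3 = -6)
r(-60, (j(4)*(-2))*G(3)) - 4430 = -6 - 4430 = -4436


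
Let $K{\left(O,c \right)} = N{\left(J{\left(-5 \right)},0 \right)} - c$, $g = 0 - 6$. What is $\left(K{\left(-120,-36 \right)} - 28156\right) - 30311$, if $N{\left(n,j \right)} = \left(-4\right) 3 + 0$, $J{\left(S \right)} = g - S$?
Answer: $-58443$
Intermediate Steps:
$g = -6$ ($g = 0 - 6 = -6$)
$J{\left(S \right)} = -6 - S$
$N{\left(n,j \right)} = -12$ ($N{\left(n,j \right)} = -12 + 0 = -12$)
$K{\left(O,c \right)} = -12 - c$
$\left(K{\left(-120,-36 \right)} - 28156\right) - 30311 = \left(\left(-12 - -36\right) - 28156\right) - 30311 = \left(\left(-12 + 36\right) - 28156\right) - 30311 = \left(24 - 28156\right) - 30311 = -28132 - 30311 = -58443$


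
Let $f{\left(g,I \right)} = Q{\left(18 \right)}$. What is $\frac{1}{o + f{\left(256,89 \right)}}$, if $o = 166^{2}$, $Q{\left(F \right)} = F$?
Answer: $\frac{1}{27574} \approx 3.6266 \cdot 10^{-5}$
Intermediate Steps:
$f{\left(g,I \right)} = 18$
$o = 27556$
$\frac{1}{o + f{\left(256,89 \right)}} = \frac{1}{27556 + 18} = \frac{1}{27574}$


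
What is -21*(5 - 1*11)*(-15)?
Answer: -1890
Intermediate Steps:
-21*(5 - 1*11)*(-15) = -21*(5 - 11)*(-15) = -21*(-6)*(-15) = 126*(-15) = -1890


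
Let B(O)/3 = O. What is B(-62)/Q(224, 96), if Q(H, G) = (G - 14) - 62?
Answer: -93/10 ≈ -9.3000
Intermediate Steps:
B(O) = 3*O
Q(H, G) = -76 + G (Q(H, G) = (-14 + G) - 62 = -76 + G)
B(-62)/Q(224, 96) = (3*(-62))/(-76 + 96) = -186/20 = -186*1/20 = -93/10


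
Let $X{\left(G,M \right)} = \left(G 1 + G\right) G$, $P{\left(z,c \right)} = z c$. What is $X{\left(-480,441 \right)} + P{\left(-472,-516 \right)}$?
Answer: $704352$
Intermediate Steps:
$P{\left(z,c \right)} = c z$
$X{\left(G,M \right)} = 2 G^{2}$ ($X{\left(G,M \right)} = \left(G + G\right) G = 2 G G = 2 G^{2}$)
$X{\left(-480,441 \right)} + P{\left(-472,-516 \right)} = 2 \left(-480\right)^{2} - -243552 = 2 \cdot 230400 + 243552 = 460800 + 243552 = 704352$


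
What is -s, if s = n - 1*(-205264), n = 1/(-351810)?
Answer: -72213927839/351810 ≈ -2.0526e+5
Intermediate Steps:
n = -1/351810 ≈ -2.8424e-6
s = 72213927839/351810 (s = -1/351810 - 1*(-205264) = -1/351810 + 205264 = 72213927839/351810 ≈ 2.0526e+5)
-s = -1*72213927839/351810 = -72213927839/351810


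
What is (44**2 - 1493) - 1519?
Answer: -1076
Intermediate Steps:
(44**2 - 1493) - 1519 = (1936 - 1493) - 1519 = 443 - 1519 = -1076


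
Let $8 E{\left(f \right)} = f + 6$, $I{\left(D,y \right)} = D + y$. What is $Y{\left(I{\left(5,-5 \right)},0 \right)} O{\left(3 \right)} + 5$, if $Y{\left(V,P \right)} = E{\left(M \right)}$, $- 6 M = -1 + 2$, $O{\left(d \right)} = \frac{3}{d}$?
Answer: $\frac{275}{48} \approx 5.7292$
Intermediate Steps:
$M = - \frac{1}{6}$ ($M = - \frac{-1 + 2}{6} = \left(- \frac{1}{6}\right) 1 = - \frac{1}{6} \approx -0.16667$)
$E{\left(f \right)} = \frac{3}{4} + \frac{f}{8}$ ($E{\left(f \right)} = \frac{f + 6}{8} = \frac{6 + f}{8} = \frac{3}{4} + \frac{f}{8}$)
$Y{\left(V,P \right)} = \frac{35}{48}$ ($Y{\left(V,P \right)} = \frac{3}{4} + \frac{1}{8} \left(- \frac{1}{6}\right) = \frac{3}{4} - \frac{1}{48} = \frac{35}{48}$)
$Y{\left(I{\left(5,-5 \right)},0 \right)} O{\left(3 \right)} + 5 = \frac{35 \cdot \frac{3}{3}}{48} + 5 = \frac{35 \cdot 3 \cdot \frac{1}{3}}{48} + 5 = \frac{35}{48} \cdot 1 + 5 = \frac{35}{48} + 5 = \frac{275}{48}$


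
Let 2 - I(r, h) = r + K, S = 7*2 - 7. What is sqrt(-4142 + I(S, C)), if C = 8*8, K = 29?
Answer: 12*I*sqrt(29) ≈ 64.622*I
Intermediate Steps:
C = 64
S = 7 (S = 14 - 7 = 7)
I(r, h) = -27 - r (I(r, h) = 2 - (r + 29) = 2 - (29 + r) = 2 + (-29 - r) = -27 - r)
sqrt(-4142 + I(S, C)) = sqrt(-4142 + (-27 - 1*7)) = sqrt(-4142 + (-27 - 7)) = sqrt(-4142 - 34) = sqrt(-4176) = 12*I*sqrt(29)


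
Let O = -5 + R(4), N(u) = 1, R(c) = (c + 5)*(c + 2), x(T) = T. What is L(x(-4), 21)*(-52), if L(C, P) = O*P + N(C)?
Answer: -53560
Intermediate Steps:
R(c) = (2 + c)*(5 + c) (R(c) = (5 + c)*(2 + c) = (2 + c)*(5 + c))
O = 49 (O = -5 + (10 + 4² + 7*4) = -5 + (10 + 16 + 28) = -5 + 54 = 49)
L(C, P) = 1 + 49*P (L(C, P) = 49*P + 1 = 1 + 49*P)
L(x(-4), 21)*(-52) = (1 + 49*21)*(-52) = (1 + 1029)*(-52) = 1030*(-52) = -53560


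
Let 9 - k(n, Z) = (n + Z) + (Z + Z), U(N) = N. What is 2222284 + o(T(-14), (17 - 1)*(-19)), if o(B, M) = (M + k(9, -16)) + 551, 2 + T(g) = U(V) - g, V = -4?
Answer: 2222579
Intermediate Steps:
k(n, Z) = 9 - n - 3*Z (k(n, Z) = 9 - ((n + Z) + (Z + Z)) = 9 - ((Z + n) + 2*Z) = 9 - (n + 3*Z) = 9 + (-n - 3*Z) = 9 - n - 3*Z)
T(g) = -6 - g (T(g) = -2 + (-4 - g) = -6 - g)
o(B, M) = 599 + M (o(B, M) = (M + (9 - 1*9 - 3*(-16))) + 551 = (M + (9 - 9 + 48)) + 551 = (M + 48) + 551 = (48 + M) + 551 = 599 + M)
2222284 + o(T(-14), (17 - 1)*(-19)) = 2222284 + (599 + (17 - 1)*(-19)) = 2222284 + (599 + 16*(-19)) = 2222284 + (599 - 304) = 2222284 + 295 = 2222579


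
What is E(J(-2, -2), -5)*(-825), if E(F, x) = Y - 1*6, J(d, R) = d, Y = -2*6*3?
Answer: 34650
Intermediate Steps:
Y = -36 (Y = -12*3 = -36)
E(F, x) = -42 (E(F, x) = -36 - 1*6 = -36 - 6 = -42)
E(J(-2, -2), -5)*(-825) = -42*(-825) = 34650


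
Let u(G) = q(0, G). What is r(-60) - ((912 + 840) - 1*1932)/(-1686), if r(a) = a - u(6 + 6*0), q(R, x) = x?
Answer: -18576/281 ≈ -66.107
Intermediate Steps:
u(G) = G
r(a) = -6 + a (r(a) = a - (6 + 6*0) = a - (6 + 0) = a - 1*6 = a - 6 = -6 + a)
r(-60) - ((912 + 840) - 1*1932)/(-1686) = (-6 - 60) - ((912 + 840) - 1*1932)/(-1686) = -66 - (1752 - 1932)*(-1)/1686 = -66 - (-180)*(-1)/1686 = -66 - 1*30/281 = -66 - 30/281 = -18576/281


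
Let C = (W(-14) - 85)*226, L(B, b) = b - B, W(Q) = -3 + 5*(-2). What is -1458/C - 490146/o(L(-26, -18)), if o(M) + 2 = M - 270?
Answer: 452339105/243628 ≈ 1856.7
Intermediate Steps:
W(Q) = -13 (W(Q) = -3 - 10 = -13)
o(M) = -272 + M (o(M) = -2 + (M - 270) = -2 + (-270 + M) = -272 + M)
C = -22148 (C = (-13 - 85)*226 = -98*226 = -22148)
-1458/C - 490146/o(L(-26, -18)) = -1458/(-22148) - 490146/(-272 + (-18 - 1*(-26))) = -1458*(-1/22148) - 490146/(-272 + (-18 + 26)) = 729/11074 - 490146/(-272 + 8) = 729/11074 - 490146/(-264) = 729/11074 - 490146*(-1/264) = 729/11074 + 81691/44 = 452339105/243628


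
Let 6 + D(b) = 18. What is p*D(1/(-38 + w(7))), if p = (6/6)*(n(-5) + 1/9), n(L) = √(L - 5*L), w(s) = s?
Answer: 4/3 + 24*√5 ≈ 54.999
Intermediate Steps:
D(b) = 12 (D(b) = -6 + 18 = 12)
n(L) = 2*√(-L) (n(L) = √(-4*L) = 2*√(-L))
p = ⅑ + 2*√5 (p = (6/6)*(2*√(-1*(-5)) + 1/9) = (6*(⅙))*(2*√5 + ⅑) = 1*(⅑ + 2*√5) = ⅑ + 2*√5 ≈ 4.5832)
p*D(1/(-38 + w(7))) = (⅑ + 2*√5)*12 = 4/3 + 24*√5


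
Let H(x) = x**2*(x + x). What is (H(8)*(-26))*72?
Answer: -1916928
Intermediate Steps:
H(x) = 2*x**3 (H(x) = x**2*(2*x) = 2*x**3)
(H(8)*(-26))*72 = ((2*8**3)*(-26))*72 = ((2*512)*(-26))*72 = (1024*(-26))*72 = -26624*72 = -1916928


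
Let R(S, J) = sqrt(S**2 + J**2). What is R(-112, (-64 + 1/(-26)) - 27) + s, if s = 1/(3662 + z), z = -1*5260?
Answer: -1/1598 + sqrt(14082433)/26 ≈ 144.33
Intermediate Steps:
z = -5260
s = -1/1598 (s = 1/(3662 - 5260) = 1/(-1598) = -1/1598 ≈ -0.00062578)
R(S, J) = sqrt(J**2 + S**2)
R(-112, (-64 + 1/(-26)) - 27) + s = sqrt(((-64 + 1/(-26)) - 27)**2 + (-112)**2) - 1/1598 = sqrt(((-64 - 1/26) - 27)**2 + 12544) - 1/1598 = sqrt((-1665/26 - 27)**2 + 12544) - 1/1598 = sqrt((-2367/26)**2 + 12544) - 1/1598 = sqrt(5602689/676 + 12544) - 1/1598 = sqrt(14082433/676) - 1/1598 = sqrt(14082433)/26 - 1/1598 = -1/1598 + sqrt(14082433)/26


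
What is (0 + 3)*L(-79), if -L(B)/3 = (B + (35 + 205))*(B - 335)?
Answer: 599886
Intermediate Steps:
L(B) = -3*(-335 + B)*(240 + B) (L(B) = -3*(B + (35 + 205))*(B - 335) = -3*(B + 240)*(-335 + B) = -3*(240 + B)*(-335 + B) = -3*(-335 + B)*(240 + B))
(0 + 3)*L(-79) = (0 + 3)*(241200 - 3*(-79)² + 285*(-79)) = 3*(241200 - 3*6241 - 22515) = 3*(241200 - 18723 - 22515) = 3*199962 = 599886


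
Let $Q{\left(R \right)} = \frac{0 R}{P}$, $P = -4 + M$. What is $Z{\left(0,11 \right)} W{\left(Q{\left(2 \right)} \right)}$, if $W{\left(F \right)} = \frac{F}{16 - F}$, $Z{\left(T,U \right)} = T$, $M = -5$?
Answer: $0$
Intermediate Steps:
$P = -9$ ($P = -4 - 5 = -9$)
$Q{\left(R \right)} = 0$ ($Q{\left(R \right)} = \frac{0 R}{-9} = 0 \left(- \frac{1}{9}\right) = 0$)
$Z{\left(0,11 \right)} W{\left(Q{\left(2 \right)} \right)} = 0 \left(\left(-1\right) 0 \frac{1}{-16 + 0}\right) = 0 \left(\left(-1\right) 0 \frac{1}{-16}\right) = 0 \left(\left(-1\right) 0 \left(- \frac{1}{16}\right)\right) = 0 \cdot 0 = 0$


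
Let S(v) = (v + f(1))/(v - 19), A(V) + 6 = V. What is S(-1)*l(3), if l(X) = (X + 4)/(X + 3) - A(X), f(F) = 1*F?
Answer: 0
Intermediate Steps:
f(F) = F
A(V) = -6 + V
S(v) = (1 + v)/(-19 + v) (S(v) = (v + 1)/(v - 19) = (1 + v)/(-19 + v))
l(X) = 6 - X + (4 + X)/(3 + X) (l(X) = (X + 4)/(X + 3) - (-6 + X) = (4 + X)/(3 + X) + (6 - X) = 6 - X + (4 + X)/(3 + X))
S(-1)*l(3) = ((1 - 1)/(-19 - 1))*((22 - 1*3² + 4*3)/(3 + 3)) = (0/(-20))*((22 - 1*9 + 12)/6) = (-1/20*0)*((22 - 9 + 12)/6) = 0*((⅙)*25) = 0*(25/6) = 0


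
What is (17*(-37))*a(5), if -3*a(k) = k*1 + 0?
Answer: 3145/3 ≈ 1048.3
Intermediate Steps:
a(k) = -k/3 (a(k) = -(k*1 + 0)/3 = -(k + 0)/3 = -k/3)
(17*(-37))*a(5) = (17*(-37))*(-1/3*5) = -629*(-5/3) = 3145/3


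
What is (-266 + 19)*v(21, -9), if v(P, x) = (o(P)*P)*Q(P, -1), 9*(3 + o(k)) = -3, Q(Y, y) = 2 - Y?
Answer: -328510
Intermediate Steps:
o(k) = -10/3 (o(k) = -3 + (⅑)*(-3) = -3 - ⅓ = -10/3)
v(P, x) = -10*P*(2 - P)/3 (v(P, x) = (-10*P/3)*(2 - P) = -10*P*(2 - P)/3)
(-266 + 19)*v(21, -9) = (-266 + 19)*((10/3)*21*(-2 + 21)) = -2470*21*19/3 = -247*1330 = -328510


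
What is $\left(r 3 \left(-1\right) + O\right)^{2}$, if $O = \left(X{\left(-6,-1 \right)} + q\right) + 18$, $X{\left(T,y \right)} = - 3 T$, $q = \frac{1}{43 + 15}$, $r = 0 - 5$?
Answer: $\frac{8755681}{3364} \approx 2602.8$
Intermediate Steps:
$r = -5$ ($r = 0 - 5 = -5$)
$q = \frac{1}{58} \approx 0.017241$
$O = \frac{2089}{58}$ ($O = \left(\left(-3\right) \left(-6\right) + \frac{1}{58}\right) + 18 = \left(18 + \frac{1}{58}\right) + 18 = \frac{1045}{58} + 18 = \frac{2089}{58} \approx 36.017$)
$\left(r 3 \left(-1\right) + O\right)^{2} = \left(\left(-5\right) 3 \left(-1\right) + \frac{2089}{58}\right)^{2} = \left(\left(-15\right) \left(-1\right) + \frac{2089}{58}\right)^{2} = \left(15 + \frac{2089}{58}\right)^{2} = \left(\frac{2959}{58}\right)^{2} = \frac{8755681}{3364}$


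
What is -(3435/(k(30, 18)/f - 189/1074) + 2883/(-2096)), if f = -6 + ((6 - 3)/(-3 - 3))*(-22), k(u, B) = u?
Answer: -171433535/291344 ≈ -588.42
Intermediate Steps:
f = 5 (f = -6 + (3/(-6))*(-22) = -6 + (3*(-⅙))*(-22) = -6 - ½*(-22) = -6 + 11 = 5)
-(3435/(k(30, 18)/f - 189/1074) + 2883/(-2096)) = -(3435/(30/5 - 189/1074) + 2883/(-2096)) = -(3435/(30*(⅕) - 189*1/1074) + 2883*(-1/2096)) = -(3435/(6 - 63/358) - 2883/2096) = -(3435/(2085/358) - 2883/2096) = -(3435*(358/2085) - 2883/2096) = -(81982/139 - 2883/2096) = -1*171433535/291344 = -171433535/291344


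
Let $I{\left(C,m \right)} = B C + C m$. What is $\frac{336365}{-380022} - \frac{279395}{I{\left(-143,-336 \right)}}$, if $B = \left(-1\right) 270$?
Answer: $- \frac{11277080405}{2744328873} \approx -4.1092$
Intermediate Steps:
$B = -270$
$I{\left(C,m \right)} = - 270 C + C m$
$\frac{336365}{-380022} - \frac{279395}{I{\left(-143,-336 \right)}} = \frac{336365}{-380022} - \frac{279395}{\left(-143\right) \left(-270 - 336\right)} = 336365 \left(- \frac{1}{380022}\right) - \frac{279395}{\left(-143\right) \left(-606\right)} = - \frac{336365}{380022} - \frac{279395}{86658} = - \frac{11277080405}{2744328873}$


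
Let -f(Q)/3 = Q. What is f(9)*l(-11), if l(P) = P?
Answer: 297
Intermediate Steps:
f(Q) = -3*Q
f(9)*l(-11) = -3*9*(-11) = -27*(-11) = 297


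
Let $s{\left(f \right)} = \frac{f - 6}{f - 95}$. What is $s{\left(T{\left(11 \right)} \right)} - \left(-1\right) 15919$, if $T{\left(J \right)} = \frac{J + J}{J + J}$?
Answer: $\frac{1496391}{94} \approx 15919.0$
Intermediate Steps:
$T{\left(J \right)} = 1$ ($T{\left(J \right)} = \frac{2 J}{2 J} = 2 J \frac{1}{2 J} = 1$)
$s{\left(f \right)} = \frac{-6 + f}{-95 + f}$
$s{\left(T{\left(11 \right)} \right)} - \left(-1\right) 15919 = \frac{-6 + 1}{-95 + 1} - \left(-1\right) 15919 = \frac{1}{-94} \left(-5\right) - -15919 = \left(- \frac{1}{94}\right) \left(-5\right) + 15919 = \frac{5}{94} + 15919 = \frac{1496391}{94}$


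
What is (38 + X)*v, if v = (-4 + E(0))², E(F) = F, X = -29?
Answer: 144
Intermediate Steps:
v = 16 (v = (-4 + 0)² = (-4)² = 16)
(38 + X)*v = (38 - 29)*16 = 9*16 = 144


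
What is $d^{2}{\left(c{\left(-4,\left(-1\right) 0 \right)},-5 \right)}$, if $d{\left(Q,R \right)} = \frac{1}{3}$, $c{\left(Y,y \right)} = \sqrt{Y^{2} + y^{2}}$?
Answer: $\frac{1}{9} \approx 0.11111$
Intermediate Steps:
$d{\left(Q,R \right)} = \frac{1}{3}$
$d^{2}{\left(c{\left(-4,\left(-1\right) 0 \right)},-5 \right)} = \left(\frac{1}{3}\right)^{2} = \frac{1}{9}$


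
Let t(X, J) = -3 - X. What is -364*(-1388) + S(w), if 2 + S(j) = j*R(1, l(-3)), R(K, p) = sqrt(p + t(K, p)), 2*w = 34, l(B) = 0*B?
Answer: 505230 + 34*I ≈ 5.0523e+5 + 34.0*I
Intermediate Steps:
l(B) = 0
w = 17 (w = (1/2)*34 = 17)
R(K, p) = sqrt(-3 + p - K) (R(K, p) = sqrt(p + (-3 - K)) = sqrt(-3 + p - K))
S(j) = -2 + 2*I*j (S(j) = -2 + j*sqrt(-3 + 0 - 1*1) = -2 + j*sqrt(-3 + 0 - 1) = -2 + j*sqrt(-4) = -2 + j*(2*I) = -2 + 2*I*j)
-364*(-1388) + S(w) = -364*(-1388) + (-2 + 2*I*17) = 505232 + (-2 + 34*I) = 505230 + 34*I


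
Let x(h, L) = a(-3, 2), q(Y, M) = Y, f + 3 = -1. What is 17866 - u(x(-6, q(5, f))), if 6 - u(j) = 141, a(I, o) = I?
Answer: 18001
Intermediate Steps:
f = -4 (f = -3 - 1 = -4)
x(h, L) = -3
u(j) = -135 (u(j) = 6 - 1*141 = 6 - 141 = -135)
17866 - u(x(-6, q(5, f))) = 17866 - 1*(-135) = 17866 + 135 = 18001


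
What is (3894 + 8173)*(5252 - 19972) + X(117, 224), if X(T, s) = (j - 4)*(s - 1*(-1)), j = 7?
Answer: -177625565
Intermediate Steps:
X(T, s) = 3 + 3*s (X(T, s) = (7 - 4)*(s - 1*(-1)) = 3*(s + 1) = 3*(1 + s) = 3 + 3*s)
(3894 + 8173)*(5252 - 19972) + X(117, 224) = (3894 + 8173)*(5252 - 19972) + (3 + 3*224) = 12067*(-14720) + (3 + 672) = -177626240 + 675 = -177625565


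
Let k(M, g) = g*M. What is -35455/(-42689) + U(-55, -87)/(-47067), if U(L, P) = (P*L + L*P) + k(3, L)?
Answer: 422423480/669747721 ≈ 0.63072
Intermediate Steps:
k(M, g) = M*g
U(L, P) = 3*L + 2*L*P (U(L, P) = (P*L + L*P) + 3*L = (L*P + L*P) + 3*L = 2*L*P + 3*L = 3*L + 2*L*P)
-35455/(-42689) + U(-55, -87)/(-47067) = -35455/(-42689) - 55*(3 + 2*(-87))/(-47067) = -35455*(-1/42689) - 55*(3 - 174)*(-1/47067) = 35455/42689 - 55*(-171)*(-1/47067) = 35455/42689 + 9405*(-1/47067) = 35455/42689 - 3135/15689 = 422423480/669747721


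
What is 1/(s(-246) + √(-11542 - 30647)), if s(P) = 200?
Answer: 200/82189 - 7*I*√861/82189 ≈ 0.0024334 - 0.0024991*I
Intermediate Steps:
1/(s(-246) + √(-11542 - 30647)) = 1/(200 + √(-11542 - 30647)) = 1/(200 + √(-42189)) = 1/(200 + 7*I*√861)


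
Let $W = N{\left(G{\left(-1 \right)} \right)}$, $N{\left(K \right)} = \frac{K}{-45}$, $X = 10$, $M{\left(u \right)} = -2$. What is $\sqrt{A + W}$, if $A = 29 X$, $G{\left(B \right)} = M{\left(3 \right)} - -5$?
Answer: $\frac{\sqrt{65235}}{15} \approx 17.027$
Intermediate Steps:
$G{\left(B \right)} = 3$ ($G{\left(B \right)} = -2 - -5 = -2 + 5 = 3$)
$A = 290$ ($A = 29 \cdot 10 = 290$)
$N{\left(K \right)} = - \frac{K}{45}$ ($N{\left(K \right)} = K \left(- \frac{1}{45}\right) = - \frac{K}{45}$)
$W = - \frac{1}{15}$ ($W = \left(- \frac{1}{45}\right) 3 = - \frac{1}{15} \approx -0.066667$)
$\sqrt{A + W} = \sqrt{290 - \frac{1}{15}} = \sqrt{\frac{4349}{15}} = \frac{\sqrt{65235}}{15}$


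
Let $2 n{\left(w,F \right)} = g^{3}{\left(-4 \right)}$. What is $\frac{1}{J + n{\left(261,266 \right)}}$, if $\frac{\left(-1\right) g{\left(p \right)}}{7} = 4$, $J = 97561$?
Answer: $\frac{1}{86585} \approx 1.1549 \cdot 10^{-5}$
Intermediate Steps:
$g{\left(p \right)} = -28$ ($g{\left(p \right)} = \left(-7\right) 4 = -28$)
$n{\left(w,F \right)} = -10976$ ($n{\left(w,F \right)} = \frac{\left(-28\right)^{3}}{2} = \frac{1}{2} \left(-21952\right) = -10976$)
$\frac{1}{J + n{\left(261,266 \right)}} = \frac{1}{97561 - 10976} = \frac{1}{86585}$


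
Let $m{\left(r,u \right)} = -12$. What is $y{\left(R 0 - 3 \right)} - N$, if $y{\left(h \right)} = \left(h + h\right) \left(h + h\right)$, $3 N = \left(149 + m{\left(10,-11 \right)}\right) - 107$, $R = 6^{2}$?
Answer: $26$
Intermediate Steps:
$R = 36$
$N = 10$ ($N = \frac{\left(149 - 12\right) - 107}{3} = \frac{137 - 107}{3} = \frac{1}{3} \cdot 30 = 10$)
$y{\left(h \right)} = 4 h^{2}$ ($y{\left(h \right)} = 2 h 2 h = 4 h^{2}$)
$y{\left(R 0 - 3 \right)} - N = 4 \left(36 \cdot 0 - 3\right)^{2} - 10 = 4 \left(0 - 3\right)^{2} - 10 = 4 \left(-3\right)^{2} - 10 = 4 \cdot 9 - 10 = 36 - 10 = 26$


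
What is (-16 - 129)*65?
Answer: -9425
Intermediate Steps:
(-16 - 129)*65 = -145*65 = -9425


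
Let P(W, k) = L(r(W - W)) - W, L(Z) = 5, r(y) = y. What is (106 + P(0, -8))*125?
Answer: 13875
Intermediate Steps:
P(W, k) = 5 - W
(106 + P(0, -8))*125 = (106 + (5 - 1*0))*125 = (106 + (5 + 0))*125 = (106 + 5)*125 = 111*125 = 13875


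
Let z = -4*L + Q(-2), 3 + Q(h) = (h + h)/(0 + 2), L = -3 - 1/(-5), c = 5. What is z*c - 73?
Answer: -42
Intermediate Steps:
L = -14/5 (L = -3 - 1*(-⅕) = -3 + ⅕ = -14/5 ≈ -2.8000)
Q(h) = -3 + h (Q(h) = -3 + (h + h)/(0 + 2) = -3 + (2*h)/2 = -3 + (2*h)*(½) = -3 + h)
z = 31/5 (z = -4*(-14/5) + (-3 - 2) = 56/5 - 5 = 31/5 ≈ 6.2000)
z*c - 73 = (31/5)*5 - 73 = 31 - 73 = -42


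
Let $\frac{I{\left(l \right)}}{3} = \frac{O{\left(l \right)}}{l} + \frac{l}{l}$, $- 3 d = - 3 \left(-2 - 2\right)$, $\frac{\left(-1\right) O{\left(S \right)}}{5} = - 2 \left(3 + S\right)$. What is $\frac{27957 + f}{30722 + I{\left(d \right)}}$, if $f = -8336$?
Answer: $\frac{39242}{61465} \approx 0.63844$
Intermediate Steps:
$O{\left(S \right)} = 30 + 10 S$ ($O{\left(S \right)} = - 5 \left(- 2 \left(3 + S\right)\right) = - 5 \left(-6 - 2 S\right) = 30 + 10 S$)
$d = -4$ ($d = - \frac{\left(-3\right) \left(-2 - 2\right)}{3} = - \frac{\left(-3\right) \left(-4\right)}{3} = \left(- \frac{1}{3}\right) 12 = -4$)
$I{\left(l \right)} = 3 + \frac{3 \left(30 + 10 l\right)}{l}$ ($I{\left(l \right)} = 3 \left(\frac{30 + 10 l}{l} + \frac{l}{l}\right) = 3 \left(\frac{30 + 10 l}{l} + 1\right) = 3 \left(1 + \frac{30 + 10 l}{l}\right) = 3 + \frac{3 \left(30 + 10 l\right)}{l}$)
$\frac{27957 + f}{30722 + I{\left(d \right)}} = \frac{27957 - 8336}{30722 + \left(33 + \frac{90}{-4}\right)} = \frac{19621}{30722 + \left(33 + 90 \left(- \frac{1}{4}\right)\right)} = \frac{19621}{30722 + \left(33 - \frac{45}{2}\right)} = \frac{19621}{30722 + \frac{21}{2}} = \frac{19621}{\frac{61465}{2}} = 19621 \cdot \frac{2}{61465} = \frac{39242}{61465}$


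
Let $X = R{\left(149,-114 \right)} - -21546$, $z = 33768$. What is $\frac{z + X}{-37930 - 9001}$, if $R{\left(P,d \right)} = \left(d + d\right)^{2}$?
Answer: $- \frac{107298}{46931} \approx -2.2863$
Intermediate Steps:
$R{\left(P,d \right)} = 4 d^{2}$ ($R{\left(P,d \right)} = \left(2 d\right)^{2} = 4 d^{2}$)
$X = 73530$ ($X = 4 \left(-114\right)^{2} - -21546 = 4 \cdot 12996 + 21546 = 51984 + 21546 = 73530$)
$\frac{z + X}{-37930 - 9001} = \frac{33768 + 73530}{-37930 - 9001} = \frac{107298}{-46931} = 107298 \left(- \frac{1}{46931}\right) = - \frac{107298}{46931}$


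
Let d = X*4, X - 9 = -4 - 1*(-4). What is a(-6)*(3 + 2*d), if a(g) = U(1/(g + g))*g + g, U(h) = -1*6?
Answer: 2250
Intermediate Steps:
U(h) = -6
X = 9 (X = 9 + (-4 - 1*(-4)) = 9 + (-4 + 4) = 9 + 0 = 9)
d = 36 (d = 9*4 = 36)
a(g) = -5*g (a(g) = -6*g + g = -5*g)
a(-6)*(3 + 2*d) = (-5*(-6))*(3 + 2*36) = 30*(3 + 72) = 30*75 = 2250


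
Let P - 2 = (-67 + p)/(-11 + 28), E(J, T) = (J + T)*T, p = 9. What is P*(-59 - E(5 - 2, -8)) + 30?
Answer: 2886/17 ≈ 169.76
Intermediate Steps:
E(J, T) = T*(J + T)
P = -24/17 (P = 2 + (-67 + 9)/(-11 + 28) = 2 - 58/17 = -24/17 ≈ -1.4118)
P*(-59 - E(5 - 2, -8)) + 30 = -24*(-59 - (-8)*((5 - 2) - 8))/17 + 30 = -24*(-59 - (-8)*(3 - 8))/17 + 30 = -24*(-59 - (-8)*(-5))/17 + 30 = -24*(-59 - 1*40)/17 + 30 = -24*(-59 - 40)/17 + 30 = -24/17*(-99) + 30 = 2376/17 + 30 = 2886/17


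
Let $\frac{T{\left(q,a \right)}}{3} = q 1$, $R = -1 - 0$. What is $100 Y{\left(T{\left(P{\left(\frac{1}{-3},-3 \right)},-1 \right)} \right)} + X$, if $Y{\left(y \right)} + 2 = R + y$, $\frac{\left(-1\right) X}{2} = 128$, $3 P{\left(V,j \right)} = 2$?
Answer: $-356$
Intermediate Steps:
$P{\left(V,j \right)} = \frac{2}{3}$ ($P{\left(V,j \right)} = \frac{1}{3} \cdot 2 = \frac{2}{3}$)
$X = -256$ ($X = \left(-2\right) 128 = -256$)
$R = -1$ ($R = -1 + 0 = -1$)
$T{\left(q,a \right)} = 3 q$ ($T{\left(q,a \right)} = 3 q 1 = 3 q$)
$Y{\left(y \right)} = -3 + y$ ($Y{\left(y \right)} = -2 + \left(-1 + y\right) = -3 + y$)
$100 Y{\left(T{\left(P{\left(\frac{1}{-3},-3 \right)},-1 \right)} \right)} + X = 100 \left(-3 + 3 \cdot \frac{2}{3}\right) - 256 = 100 \left(-3 + 2\right) - 256 = 100 \left(-1\right) - 256 = -100 - 256 = -356$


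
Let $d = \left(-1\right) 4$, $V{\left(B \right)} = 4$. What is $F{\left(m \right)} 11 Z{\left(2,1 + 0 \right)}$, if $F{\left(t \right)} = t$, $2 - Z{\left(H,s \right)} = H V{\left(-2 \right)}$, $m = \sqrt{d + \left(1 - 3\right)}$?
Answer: $- 66 i \sqrt{6} \approx - 161.67 i$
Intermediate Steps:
$d = -4$
$m = i \sqrt{6}$ ($m = \sqrt{-4 + \left(1 - 3\right)} = \sqrt{-4 - 2} = \sqrt{-6} = i \sqrt{6} \approx 2.4495 i$)
$Z{\left(H,s \right)} = 2 - 4 H$ ($Z{\left(H,s \right)} = 2 - H 4 = 2 - 4 H$)
$F{\left(m \right)} 11 Z{\left(2,1 + 0 \right)} = i \sqrt{6} \cdot 11 \left(2 - 8\right) = 11 i \sqrt{6} \left(2 - 8\right) = 11 i \sqrt{6} \left(-6\right) = - 66 i \sqrt{6}$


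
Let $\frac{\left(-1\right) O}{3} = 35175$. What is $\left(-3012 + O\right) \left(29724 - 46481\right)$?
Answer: $1818754509$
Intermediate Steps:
$O = -105525$ ($O = \left(-3\right) 35175 = -105525$)
$\left(-3012 + O\right) \left(29724 - 46481\right) = \left(-3012 - 105525\right) \left(29724 - 46481\right) = \left(-108537\right) \left(-16757\right) = 1818754509$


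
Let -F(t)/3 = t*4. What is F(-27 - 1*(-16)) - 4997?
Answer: -4865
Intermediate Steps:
F(t) = -12*t (F(t) = -3*t*4 = -12*t)
F(-27 - 1*(-16)) - 4997 = -12*(-27 - 1*(-16)) - 4997 = -12*(-27 + 16) - 4997 = -12*(-11) - 4997 = 132 - 4997 = -4865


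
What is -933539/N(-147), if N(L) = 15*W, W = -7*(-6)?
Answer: -933539/630 ≈ -1481.8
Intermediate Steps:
W = 42
N(L) = 630 (N(L) = 15*42 = 630)
-933539/N(-147) = -933539/630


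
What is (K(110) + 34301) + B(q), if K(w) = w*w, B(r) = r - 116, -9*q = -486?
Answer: 46339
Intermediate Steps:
q = 54 (q = -1/9*(-486) = 54)
B(r) = -116 + r
K(w) = w**2
(K(110) + 34301) + B(q) = (110**2 + 34301) + (-116 + 54) = (12100 + 34301) - 62 = 46401 - 62 = 46339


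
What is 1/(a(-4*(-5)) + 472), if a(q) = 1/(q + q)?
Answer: 40/18881 ≈ 0.0021185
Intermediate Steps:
a(q) = 1/(2*q)
1/(a(-4*(-5)) + 472) = 1/(1/(2*((-4*(-5)))) + 472) = 1/((½)/20 + 472) = 1/((½)*(1/20) + 472) = 1/(1/40 + 472) = 1/(18881/40) = 40/18881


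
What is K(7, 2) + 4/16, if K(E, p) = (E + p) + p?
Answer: 45/4 ≈ 11.250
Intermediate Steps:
K(E, p) = E + 2*p
K(7, 2) + 4/16 = (7 + 2*2) + 4/16 = (7 + 4) + 4*(1/16) = 11 + ¼ = 45/4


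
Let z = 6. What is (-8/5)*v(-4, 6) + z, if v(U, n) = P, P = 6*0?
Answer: 6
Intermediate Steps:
P = 0
v(U, n) = 0
(-8/5)*v(-4, 6) + z = -8/5*0 + 6 = 0 + 6 = 6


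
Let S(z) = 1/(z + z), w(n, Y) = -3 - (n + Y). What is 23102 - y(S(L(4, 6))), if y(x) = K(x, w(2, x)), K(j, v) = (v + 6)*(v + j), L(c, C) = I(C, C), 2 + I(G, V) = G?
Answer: 184851/8 ≈ 23106.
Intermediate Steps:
I(G, V) = -2 + G
L(c, C) = -2 + C
w(n, Y) = -3 - Y - n (w(n, Y) = -3 - (Y + n) = -3 + (-Y - n) = -3 - Y - n)
K(j, v) = (6 + v)*(j + v)
S(z) = 1/(2*z)
y(x) = -30 + (-5 - x)**2 + x*(-5 - x) (y(x) = (-3 - x - 1*2)**2 + 6*x + 6*(-3 - x - 1*2) + x*(-3 - x - 1*2) = (-3 - x - 2)**2 + 6*x + 6*(-3 - x - 2) + x*(-3 - x - 2) = (-5 - x)**2 + 6*x + 6*(-5 - x) + x*(-5 - x) = (-5 - x)**2 + 6*x + (-30 - 6*x) + x*(-5 - x) = -30 + (-5 - x)**2 + x*(-5 - x))
23102 - y(S(L(4, 6))) = 23102 - (-5 + 5*(1/(2*(-2 + 6)))) = 23102 - (-5 + 5*((1/2)/4)) = 23102 - (-5 + 5*((1/2)*(1/4))) = 23102 - (-5 + 5*(1/8)) = 23102 - (-5 + 5/8) = 23102 - 1*(-35/8) = 23102 + 35/8 = 184851/8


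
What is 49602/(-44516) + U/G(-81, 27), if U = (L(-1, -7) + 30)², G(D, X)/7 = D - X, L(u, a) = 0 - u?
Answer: -20069747/8413524 ≈ -2.3854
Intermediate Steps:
L(u, a) = -u
G(D, X) = -7*X + 7*D (G(D, X) = 7*(D - X) = -7*X + 7*D)
U = 961 (U = (-1*(-1) + 30)² = (1 + 30)² = 31² = 961)
49602/(-44516) + U/G(-81, 27) = 49602/(-44516) + 961/(-7*27 + 7*(-81)) = 49602*(-1/44516) + 961/(-189 - 567) = -24801/22258 + 961/(-756) = -24801/22258 + 961*(-1/756) = -24801/22258 - 961/756 = -20069747/8413524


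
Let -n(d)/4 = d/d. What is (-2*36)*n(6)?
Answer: 288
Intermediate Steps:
n(d) = -4 (n(d) = -4*d/d = -4*1 = -4)
(-2*36)*n(6) = -2*36*(-4) = -72*(-4) = 288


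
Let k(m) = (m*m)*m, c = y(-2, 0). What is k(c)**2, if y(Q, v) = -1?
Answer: 1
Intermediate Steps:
c = -1
k(m) = m**3 (k(m) = m**2*m = m**3)
k(c)**2 = ((-1)**3)**2 = (-1)**2 = 1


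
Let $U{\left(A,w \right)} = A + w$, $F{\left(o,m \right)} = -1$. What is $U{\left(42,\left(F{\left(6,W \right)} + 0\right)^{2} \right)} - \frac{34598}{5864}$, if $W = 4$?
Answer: $\frac{108777}{2932} \approx 37.1$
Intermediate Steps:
$U{\left(42,\left(F{\left(6,W \right)} + 0\right)^{2} \right)} - \frac{34598}{5864} = \left(42 + \left(-1 + 0\right)^{2}\right) - \frac{34598}{5864} = \left(42 + \left(-1\right)^{2}\right) - \frac{17299}{2932} = \left(42 + 1\right) - \frac{17299}{2932} = 43 - \frac{17299}{2932} = \frac{108777}{2932}$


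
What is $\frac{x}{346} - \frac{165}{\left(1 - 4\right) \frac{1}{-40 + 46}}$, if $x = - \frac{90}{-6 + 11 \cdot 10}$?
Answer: $\frac{5937315}{17992} \approx 330.0$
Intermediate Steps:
$x = - \frac{45}{52}$ ($x = - \frac{90}{-6 + 110} = - \frac{90}{104} = \left(-90\right) \frac{1}{104} = - \frac{45}{52} \approx -0.86539$)
$\frac{x}{346} - \frac{165}{\left(1 - 4\right) \frac{1}{-40 + 46}} = - \frac{45}{52 \cdot 346} - \frac{165}{\left(1 - 4\right) \frac{1}{-40 + 46}} = \left(- \frac{45}{52}\right) \frac{1}{346} - \frac{165}{\left(-3\right) \frac{1}{6}} = - \frac{45}{17992} - \frac{165}{\left(-3\right) \frac{1}{6}} = - \frac{45}{17992} - \frac{165}{- \frac{1}{2}} = - \frac{45}{17992} - -330 = - \frac{45}{17992} + 330 = \frac{5937315}{17992}$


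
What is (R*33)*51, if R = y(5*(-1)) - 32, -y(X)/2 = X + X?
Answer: -20196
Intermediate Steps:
y(X) = -4*X (y(X) = -2*(X + X) = -4*X)
R = -12 (R = -20*(-1) - 32 = -4*(-5) - 32 = 20 - 32 = -12)
(R*33)*51 = -12*33*51 = -396*51 = -20196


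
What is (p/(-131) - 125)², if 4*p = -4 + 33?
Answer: 4294049841/274576 ≈ 15639.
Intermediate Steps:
p = 29/4 (p = (-4 + 33)/4 = (¼)*29 = 29/4 ≈ 7.2500)
(p/(-131) - 125)² = ((29/4)/(-131) - 125)² = ((29/4)*(-1/131) - 125)² = (-29/524 - 125)² = (-65529/524)² = 4294049841/274576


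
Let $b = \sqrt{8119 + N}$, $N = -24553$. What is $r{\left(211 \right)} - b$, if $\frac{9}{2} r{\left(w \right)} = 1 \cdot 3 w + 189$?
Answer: $\frac{548}{3} - 3 i \sqrt{1826} \approx 182.67 - 128.2 i$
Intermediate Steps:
$r{\left(w \right)} = 42 + \frac{2 w}{3}$ ($r{\left(w \right)} = \frac{2 \left(1 \cdot 3 w + 189\right)}{9} = \frac{2 \left(3 w + 189\right)}{9} = \frac{2 \left(189 + 3 w\right)}{9} = 42 + \frac{2 w}{3}$)
$b = 3 i \sqrt{1826}$ ($b = \sqrt{8119 - 24553} = \sqrt{-16434} = 3 i \sqrt{1826} \approx 128.2 i$)
$r{\left(211 \right)} - b = \left(42 + \frac{2}{3} \cdot 211\right) - 3 i \sqrt{1826} = \left(42 + \frac{422}{3}\right) - 3 i \sqrt{1826} = \frac{548}{3} - 3 i \sqrt{1826}$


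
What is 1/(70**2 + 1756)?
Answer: 1/6656 ≈ 0.00015024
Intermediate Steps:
1/(70**2 + 1756) = 1/(4900 + 1756) = 1/6656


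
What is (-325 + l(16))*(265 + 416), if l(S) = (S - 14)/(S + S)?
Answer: -3540519/16 ≈ -2.2128e+5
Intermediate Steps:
l(S) = (-14 + S)/(2*S) (l(S) = (-14 + S)/((2*S)) = (-14 + S)*(1/(2*S)) = (-14 + S)/(2*S))
(-325 + l(16))*(265 + 416) = (-325 + (½)*(-14 + 16)/16)*(265 + 416) = (-325 + (½)*(1/16)*2)*681 = (-325 + 1/16)*681 = -5199/16*681 = -3540519/16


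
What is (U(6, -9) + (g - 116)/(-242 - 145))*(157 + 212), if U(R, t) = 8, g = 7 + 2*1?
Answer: 131323/43 ≈ 3054.0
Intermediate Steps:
g = 9 (g = 7 + 2 = 9)
(U(6, -9) + (g - 116)/(-242 - 145))*(157 + 212) = (8 + (9 - 116)/(-242 - 145))*(157 + 212) = (8 - 107/(-387))*369 = (8 - 107*(-1/387))*369 = (8 + 107/387)*369 = (3203/387)*369 = 131323/43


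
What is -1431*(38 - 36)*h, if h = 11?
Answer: -31482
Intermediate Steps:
-1431*(38 - 36)*h = -1431*(38 - 36)*11 = -2862*11 = -1431*22 = -31482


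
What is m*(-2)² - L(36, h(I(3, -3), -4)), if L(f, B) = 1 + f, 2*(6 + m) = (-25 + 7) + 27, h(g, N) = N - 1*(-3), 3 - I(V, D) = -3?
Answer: -43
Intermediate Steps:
I(V, D) = 6 (I(V, D) = 3 - 1*(-3) = 3 + 3 = 6)
h(g, N) = 3 + N (h(g, N) = N + 3 = 3 + N)
m = -3/2 (m = -6 + ((-25 + 7) + 27)/2 = -6 + (-18 + 27)/2 = -6 + (½)*9 = -6 + 9/2 = -3/2 ≈ -1.5000)
m*(-2)² - L(36, h(I(3, -3), -4)) = -3/2*(-2)² - (1 + 36) = -3/2*4 - 1*37 = -6 - 37 = -43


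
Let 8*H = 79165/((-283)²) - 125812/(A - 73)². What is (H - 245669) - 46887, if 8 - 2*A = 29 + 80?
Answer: -11435815004302435/39089198408 ≈ -2.9256e+5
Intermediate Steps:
A = -101/2 (A = 4 - (29 + 80)/2 = 4 - ½*109 = 4 - 109/2 = -101/2 ≈ -50.500)
H = -35474851587/39089198408 (H = (79165/((-283)²) - 125812/(-101/2 - 73)²)/8 = (79165/80089 - 125812/((-247/2)²))/8 = (79165*(1/80089) - 125812/61009/4)/8 = (79165/80089 - 125812*4/61009)/8 = (79165/80089 - 503248/61009)/8 = (⅛)*(-35474851587/4886149801) = -35474851587/39089198408 ≈ -0.90754)
(H - 245669) - 46887 = (-35474851587/39089198408 - 245669) - 46887 = -9603039758546539/39089198408 - 46887 = -11435815004302435/39089198408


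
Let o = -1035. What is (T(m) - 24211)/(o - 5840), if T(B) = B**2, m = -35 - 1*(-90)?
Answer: 1926/625 ≈ 3.0816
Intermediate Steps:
m = 55 (m = -35 + 90 = 55)
(T(m) - 24211)/(o - 5840) = (55**2 - 24211)/(-1035 - 5840) = (3025 - 24211)/(-6875) = -21186*(-1/6875) = 1926/625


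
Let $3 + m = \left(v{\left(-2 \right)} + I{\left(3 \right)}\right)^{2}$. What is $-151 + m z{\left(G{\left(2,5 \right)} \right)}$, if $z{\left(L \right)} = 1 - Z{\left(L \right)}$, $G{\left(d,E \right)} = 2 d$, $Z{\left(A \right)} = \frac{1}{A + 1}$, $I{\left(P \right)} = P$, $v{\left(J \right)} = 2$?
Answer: $- \frac{667}{5} \approx -133.4$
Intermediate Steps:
$m = 22$ ($m = -3 + \left(2 + 3\right)^{2} = -3 + 5^{2} = -3 + 25 = 22$)
$Z{\left(A \right)} = \frac{1}{1 + A}$
$z{\left(L \right)} = 1 - \frac{1}{1 + L}$
$-151 + m z{\left(G{\left(2,5 \right)} \right)} = -151 + 22 \frac{2 \cdot 2}{1 + 2 \cdot 2} = -151 + 22 \frac{4}{1 + 4} = -151 + 22 \cdot \frac{4}{5} = -151 + \frac{88}{5} = - \frac{667}{5}$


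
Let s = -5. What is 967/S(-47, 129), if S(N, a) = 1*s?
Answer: -967/5 ≈ -193.40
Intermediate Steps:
S(N, a) = -5 (S(N, a) = 1*(-5) = -5)
967/S(-47, 129) = 967/(-5) = 967*(-1/5) = -967/5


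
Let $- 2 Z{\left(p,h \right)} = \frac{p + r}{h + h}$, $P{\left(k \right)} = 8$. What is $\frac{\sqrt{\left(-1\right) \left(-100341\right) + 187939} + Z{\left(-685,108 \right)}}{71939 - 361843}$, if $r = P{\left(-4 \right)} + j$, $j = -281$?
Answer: $- \frac{479}{62619264} - \frac{\sqrt{72070}}{144952} \approx -0.0018597$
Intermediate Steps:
$r = -273$ ($r = 8 - 281 = -273$)
$Z{\left(p,h \right)} = - \frac{-273 + p}{4 h}$ ($Z{\left(p,h \right)} = - \frac{\left(p - 273\right) \frac{1}{h + h}}{2} = - \frac{\left(-273 + p\right) \frac{1}{2 h}}{2} = - \frac{\frac{1}{2} \frac{1}{h} \left(-273 + p\right)}{2} = - \frac{-273 + p}{4 h}$)
$\frac{\sqrt{\left(-1\right) \left(-100341\right) + 187939} + Z{\left(-685,108 \right)}}{71939 - 361843} = \frac{\sqrt{\left(-1\right) \left(-100341\right) + 187939} + \frac{273 - -685}{4 \cdot 108}}{71939 - 361843} = \frac{\sqrt{100341 + 187939} + \frac{1}{4} \cdot \frac{1}{108} \left(273 + 685\right)}{-289904} = \left(\sqrt{288280} + \frac{1}{4} \cdot \frac{1}{108} \cdot 958\right) \left(- \frac{1}{289904}\right) = \left(2 \sqrt{72070} + \frac{479}{216}\right) \left(- \frac{1}{289904}\right) = \left(\frac{479}{216} + 2 \sqrt{72070}\right) \left(- \frac{1}{289904}\right) = - \frac{479}{62619264} - \frac{\sqrt{72070}}{144952}$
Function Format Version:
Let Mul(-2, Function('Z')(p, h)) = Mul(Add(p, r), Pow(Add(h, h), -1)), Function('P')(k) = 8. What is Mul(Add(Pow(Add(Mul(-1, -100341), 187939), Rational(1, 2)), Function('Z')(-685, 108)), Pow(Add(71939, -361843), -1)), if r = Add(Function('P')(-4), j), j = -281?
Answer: Add(Rational(-479, 62619264), Mul(Rational(-1, 144952), Pow(72070, Rational(1, 2)))) ≈ -0.0018597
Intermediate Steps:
r = -273 (r = Add(8, -281) = -273)
Function('Z')(p, h) = Mul(Rational(-1, 4), Pow(h, -1), Add(-273, p)) (Function('Z')(p, h) = Mul(Rational(-1, 2), Mul(Add(p, -273), Pow(Add(h, h), -1))) = Mul(Rational(-1, 2), Mul(Add(-273, p), Pow(Mul(2, h), -1))) = Mul(Rational(-1, 2), Mul(Add(-273, p), Mul(Rational(1, 2), Pow(h, -1)))) = Mul(Rational(-1, 2), Mul(Rational(1, 2), Pow(h, -1), Add(-273, p))) = Mul(Rational(-1, 4), Pow(h, -1), Add(-273, p)))
Mul(Add(Pow(Add(Mul(-1, -100341), 187939), Rational(1, 2)), Function('Z')(-685, 108)), Pow(Add(71939, -361843), -1)) = Mul(Add(Pow(Add(Mul(-1, -100341), 187939), Rational(1, 2)), Mul(Rational(1, 4), Pow(108, -1), Add(273, Mul(-1, -685)))), Pow(Add(71939, -361843), -1)) = Mul(Add(Pow(Add(100341, 187939), Rational(1, 2)), Mul(Rational(1, 4), Rational(1, 108), Add(273, 685))), Pow(-289904, -1)) = Mul(Add(Pow(288280, Rational(1, 2)), Mul(Rational(1, 4), Rational(1, 108), 958)), Rational(-1, 289904)) = Mul(Add(Mul(2, Pow(72070, Rational(1, 2))), Rational(479, 216)), Rational(-1, 289904)) = Mul(Add(Rational(479, 216), Mul(2, Pow(72070, Rational(1, 2)))), Rational(-1, 289904)) = Add(Rational(-479, 62619264), Mul(Rational(-1, 144952), Pow(72070, Rational(1, 2))))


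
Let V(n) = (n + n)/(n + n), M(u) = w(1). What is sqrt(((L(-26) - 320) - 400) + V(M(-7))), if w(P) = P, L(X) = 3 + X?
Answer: I*sqrt(742) ≈ 27.24*I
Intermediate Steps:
M(u) = 1
V(n) = 1 (V(n) = (2*n)/((2*n)) = (2*n)*(1/(2*n)) = 1)
sqrt(((L(-26) - 320) - 400) + V(M(-7))) = sqrt((((3 - 26) - 320) - 400) + 1) = sqrt(((-23 - 320) - 400) + 1) = sqrt((-343 - 400) + 1) = sqrt(-743 + 1) = sqrt(-742) = I*sqrt(742)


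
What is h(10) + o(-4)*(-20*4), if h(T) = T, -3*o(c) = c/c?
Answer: 110/3 ≈ 36.667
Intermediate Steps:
o(c) = -⅓ (o(c) = -c/(3*c) = -⅓*1 = -⅓)
h(10) + o(-4)*(-20*4) = 10 - (-20)*4/3 = 10 - ⅓*(-80) = 10 + 80/3 = 110/3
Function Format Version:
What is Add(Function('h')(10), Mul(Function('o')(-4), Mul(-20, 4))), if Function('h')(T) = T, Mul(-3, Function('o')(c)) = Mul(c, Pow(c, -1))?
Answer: Rational(110, 3) ≈ 36.667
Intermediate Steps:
Function('o')(c) = Rational(-1, 3) (Function('o')(c) = Mul(Rational(-1, 3), Mul(c, Pow(c, -1))) = Mul(Rational(-1, 3), 1) = Rational(-1, 3))
Add(Function('h')(10), Mul(Function('o')(-4), Mul(-20, 4))) = Add(10, Mul(Rational(-1, 3), Mul(-20, 4))) = Add(10, Mul(Rational(-1, 3), -80)) = Add(10, Rational(80, 3)) = Rational(110, 3)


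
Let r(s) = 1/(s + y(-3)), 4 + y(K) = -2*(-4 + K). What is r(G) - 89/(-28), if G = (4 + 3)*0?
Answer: 459/140 ≈ 3.2786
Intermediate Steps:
y(K) = 4 - 2*K (y(K) = -4 - 2*(-4 + K) = -4 + (8 - 2*K) = 4 - 2*K)
G = 0 (G = 7*0 = 0)
r(s) = 1/(10 + s) (r(s) = 1/(s + (4 - 2*(-3))) = 1/(s + (4 + 6)) = 1/(s + 10) = 1/(10 + s))
r(G) - 89/(-28) = 1/(10 + 0) - 89/(-28) = 1/10 - 89*(-1/28) = ⅒ + 89/28 = 459/140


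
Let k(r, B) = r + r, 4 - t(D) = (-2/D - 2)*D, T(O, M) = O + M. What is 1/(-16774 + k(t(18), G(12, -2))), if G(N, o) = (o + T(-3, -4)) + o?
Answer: -1/16690 ≈ -5.9916e-5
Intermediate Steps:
T(O, M) = M + O
t(D) = 4 - D*(-2 - 2/D) (t(D) = 4 - (-2/D - 2)*D = 4 - (-2 - 2/D)*D = 4 - D*(-2 - 2/D))
G(N, o) = -7 + 2*o (G(N, o) = (o + (-4 - 3)) + o = (o - 7) + o = (-7 + o) + o = -7 + 2*o)
k(r, B) = 2*r
1/(-16774 + k(t(18), G(12, -2))) = 1/(-16774 + 2*(6 + 2*18)) = 1/(-16774 + 2*(6 + 36)) = 1/(-16774 + 2*42) = 1/(-16774 + 84) = 1/(-16690) = -1/16690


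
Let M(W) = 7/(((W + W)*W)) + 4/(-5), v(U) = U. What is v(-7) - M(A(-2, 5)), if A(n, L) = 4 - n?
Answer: -2267/360 ≈ -6.2972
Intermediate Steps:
M(W) = -4/5 + 7/(2*W**2) (M(W) = 7/(((2*W)*W)) + 4*(-1/5) = 7/((2*W**2)) - 4/5 = 7*(1/(2*W**2)) - 4/5 = 7/(2*W**2) - 4/5 = -4/5 + 7/(2*W**2))
v(-7) - M(A(-2, 5)) = -7 - (-4/5 + 7/(2*(4 - 1*(-2))**2)) = -7 - (-4/5 + 7/(2*(4 + 2)**2)) = -7 - (-4/5 + (7/2)/6**2) = -7 - (-4/5 + (7/2)*(1/36)) = -7 - (-4/5 + 7/72) = -7 - 1*(-253/360) = -7 + 253/360 = -2267/360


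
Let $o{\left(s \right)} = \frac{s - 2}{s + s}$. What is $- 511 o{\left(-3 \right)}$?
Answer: $- \frac{2555}{6} \approx -425.83$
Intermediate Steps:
$o{\left(s \right)} = \frac{-2 + s}{2 s}$
$- 511 o{\left(-3 \right)} = - 511 \frac{-2 - 3}{2 \left(-3\right)} = - 511 \cdot \frac{1}{2} \left(- \frac{1}{3}\right) \left(-5\right) = \left(-511\right) \frac{5}{6} = - \frac{2555}{6}$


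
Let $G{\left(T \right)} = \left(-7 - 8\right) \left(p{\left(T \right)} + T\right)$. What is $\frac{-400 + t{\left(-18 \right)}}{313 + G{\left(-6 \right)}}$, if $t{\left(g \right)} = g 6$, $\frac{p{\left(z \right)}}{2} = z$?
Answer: $- \frac{508}{583} \approx -0.87136$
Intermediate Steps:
$p{\left(z \right)} = 2 z$
$t{\left(g \right)} = 6 g$
$G{\left(T \right)} = - 45 T$ ($G{\left(T \right)} = \left(-7 - 8\right) \left(2 T + T\right) = - 15 \cdot 3 T = - 45 T$)
$\frac{-400 + t{\left(-18 \right)}}{313 + G{\left(-6 \right)}} = \frac{-400 + 6 \left(-18\right)}{313 - -270} = \frac{-400 - 108}{313 + 270} = - \frac{508}{583}$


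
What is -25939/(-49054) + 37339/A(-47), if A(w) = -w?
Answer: 1832846439/2305538 ≈ 794.98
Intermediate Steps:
-25939/(-49054) + 37339/A(-47) = -25939/(-49054) + 37339/((-1*(-47))) = -25939*(-1/49054) + 37339/47 = 25939/49054 + 37339*(1/47) = 25939/49054 + 37339/47 = 1832846439/2305538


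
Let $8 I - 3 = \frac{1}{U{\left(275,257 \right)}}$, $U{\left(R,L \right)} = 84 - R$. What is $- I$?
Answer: $- \frac{143}{382} \approx -0.37435$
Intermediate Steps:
$I = \frac{143}{382}$ ($I = \frac{3}{8} + \frac{1}{8 \left(84 - 275\right)} = \frac{3}{8} + \frac{1}{8 \left(-191\right)} = \frac{3}{8} + \frac{1}{8} \left(- \frac{1}{191}\right) = \frac{3}{8} - \frac{1}{1528} = \frac{143}{382} \approx 0.37435$)
$- I = \left(-1\right) \frac{143}{382} = - \frac{143}{382}$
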